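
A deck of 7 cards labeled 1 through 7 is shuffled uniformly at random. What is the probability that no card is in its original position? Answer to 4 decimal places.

This is the derangement probability: permutations of 7 with no fixed point.
D(7) = 7! · (1 − 1/1! + 1/2! − ··· + (−1)^7/7!) = 1854.
P = 1854/5040 = 103/280 ≈ 0.3679.

0.3679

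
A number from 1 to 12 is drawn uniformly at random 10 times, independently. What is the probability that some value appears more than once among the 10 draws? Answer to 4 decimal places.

0.9961

P(all 10 different) = 12/12 · 11/12 · ··· · 3/12 ≈ 0.0039.
P(at least two equal) = 1 − 0.0039 = 0.9961.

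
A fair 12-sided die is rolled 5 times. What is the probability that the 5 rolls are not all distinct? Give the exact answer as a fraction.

89/144

P(all 5 different) = 12/12 · 11/12 · ··· · 8/12 = 55/144.
P(at least two equal) = 1 − 55/144 = 89/144.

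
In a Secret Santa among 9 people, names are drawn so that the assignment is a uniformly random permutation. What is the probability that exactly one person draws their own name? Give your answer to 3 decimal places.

0.368

Choose which one is fixed: C(9,1) = 9 ways.
The remaining 8 must have no fixed point: D(8) = 14833.
P = 9·14833/362880 = 2119/5760 ≈ 0.368.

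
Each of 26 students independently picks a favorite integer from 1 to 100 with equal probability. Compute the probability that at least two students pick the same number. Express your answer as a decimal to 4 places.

0.9718

It's easier to compute the probability that all 26 are distinct.
P(all distinct) = 100/100 · 99/100 · ··· · 75/100 ≈ 0.0282.
So the probability of at least one match is 1 − 0.0282 = 0.9718.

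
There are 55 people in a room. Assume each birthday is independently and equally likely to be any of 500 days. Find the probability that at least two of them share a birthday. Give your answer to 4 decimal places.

It's easier to compute the probability that all 55 are distinct.
P(all distinct) = 500/500 · 499/500 · ··· · 446/500 ≈ 0.0458.
So the probability of at least one match is 1 − 0.0458 = 0.9542.

0.9542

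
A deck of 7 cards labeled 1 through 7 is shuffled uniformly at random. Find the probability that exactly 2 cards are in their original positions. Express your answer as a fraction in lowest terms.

11/60

Choose which 2 of the 7 are fixed: C(7,2) = 21 ways.
The remaining 5 must have no fixed point: D(5) = 44.
P = 21·44/5040 = 11/60.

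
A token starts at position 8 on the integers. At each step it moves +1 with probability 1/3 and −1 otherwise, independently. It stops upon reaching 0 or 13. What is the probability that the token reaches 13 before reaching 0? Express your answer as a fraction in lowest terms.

255/8191

Let r = q/p = (2/3)/(1/3) = 2. The recurrence P(i) = p·P(i+1) + q·P(i−1) with P(0)=0, P(13)=1 gives P(i) = (1 − r^i)/(1 − r^13).
P(8) = (1 − (2)^8) / (1 − (2)^13) = 255/8191.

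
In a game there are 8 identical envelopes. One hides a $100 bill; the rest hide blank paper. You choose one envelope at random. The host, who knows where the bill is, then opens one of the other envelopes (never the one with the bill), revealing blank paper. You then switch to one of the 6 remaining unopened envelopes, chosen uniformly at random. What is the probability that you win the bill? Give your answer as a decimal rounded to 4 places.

0.1458

Your original envelope holds the bill with probability 1/8, so the other 7 collectively hold it with probability 7/8.
The host can always find an empty envelope to open, so this doesn't change that 7/8; it is now spread over the 6 remaining unopened envelopes.
P(win by switching) = (7/8) · (1/6) = 7/48 ≈ 0.1458.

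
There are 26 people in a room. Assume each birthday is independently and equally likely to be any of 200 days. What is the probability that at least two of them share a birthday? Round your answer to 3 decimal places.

0.817

It's easier to compute the probability that all 26 are distinct.
P(all distinct) = 200/200 · 199/200 · ··· · 175/200 ≈ 0.183.
So the probability of at least one match is 1 − 0.183 = 0.817.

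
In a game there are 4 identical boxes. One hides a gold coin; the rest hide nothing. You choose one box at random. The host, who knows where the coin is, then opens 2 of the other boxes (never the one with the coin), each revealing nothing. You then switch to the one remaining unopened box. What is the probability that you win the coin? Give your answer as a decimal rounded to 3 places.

0.750

Your original box holds the coin with probability 1/4, so the other 3 collectively hold it with probability 3/4.
The host can always find 2 empty boxes to open, so the reveals don't change that 3/4; it is now spread over the 1 remaining unopened box.
P(win by switching) = (3/4) · (1/1) = 3/4 ≈ 0.750.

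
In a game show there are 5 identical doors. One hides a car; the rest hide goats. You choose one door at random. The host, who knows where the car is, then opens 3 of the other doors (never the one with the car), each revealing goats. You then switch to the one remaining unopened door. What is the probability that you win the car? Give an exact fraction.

Your original door holds the car with probability 1/5, so the other 4 collectively hold it with probability 4/5.
The host can always find 3 empty doors to open, so the reveals don't change that 4/5; it is now spread over the 1 remaining unopened door.
P(win by switching) = (4/5) · (1/1) = 4/5.

4/5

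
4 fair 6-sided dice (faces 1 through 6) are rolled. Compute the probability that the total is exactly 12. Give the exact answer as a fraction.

There are 6^4 = 1296 equally likely outcomes.
The number of ordered 4-tuples from {1,…,6} summing to 12 is 125.
P(sum = 12) = 125/1296.

125/1296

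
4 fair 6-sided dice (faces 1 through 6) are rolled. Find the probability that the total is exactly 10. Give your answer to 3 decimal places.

There are 6^4 = 1296 equally likely outcomes.
The number of ordered 4-tuples from {1,…,6} summing to 10 is 80.
P(sum = 10) = 80/1296 = 5/81 ≈ 0.062.

0.062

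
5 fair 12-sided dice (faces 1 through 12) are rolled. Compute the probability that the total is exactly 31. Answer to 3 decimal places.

0.049

There are 12^5 = 248832 equally likely outcomes.
The number of ordered 5-tuples from {1,…,12} summing to 31 is 12255.
P(sum = 31) = 12255/248832 = 4085/82944 ≈ 0.049.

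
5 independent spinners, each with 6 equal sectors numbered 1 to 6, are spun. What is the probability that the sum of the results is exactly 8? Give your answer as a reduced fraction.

There are 6^5 = 7776 equally likely outcomes.
The number of ordered 5-tuples from {1,…,6} summing to 8 is 35.
P(sum = 8) = 35/7776.

35/7776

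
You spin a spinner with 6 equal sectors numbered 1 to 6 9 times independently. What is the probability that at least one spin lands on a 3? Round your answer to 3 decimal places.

P(no spin lands on a 3) = (5/6)^9 ≈ 0.194.
P(at least one) = 1 − 0.194 = 0.806.

0.806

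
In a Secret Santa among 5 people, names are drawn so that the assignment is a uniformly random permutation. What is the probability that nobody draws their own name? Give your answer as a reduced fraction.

This is the derangement probability: permutations of 5 with no fixed point.
D(5) = 5! · (1 − 1/1! + 1/2! − ··· + (−1)^5/5!) = 44.
P = 44/120 = 11/30.

11/30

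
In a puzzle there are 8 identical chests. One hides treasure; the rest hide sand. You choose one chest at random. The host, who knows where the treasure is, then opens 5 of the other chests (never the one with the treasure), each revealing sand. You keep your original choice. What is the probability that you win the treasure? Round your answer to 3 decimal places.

The host can always open 5 empty chests regardless of your choice, so the reveals give no information about your original chest.
P(win by staying) = 1/8 ≈ 0.125.

0.125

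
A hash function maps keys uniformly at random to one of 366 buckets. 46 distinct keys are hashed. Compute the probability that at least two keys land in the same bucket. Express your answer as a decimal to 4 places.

0.9478

It's easier to compute the probability that all 46 are distinct.
P(all distinct) = 366/366 · 365/366 · ··· · 321/366 ≈ 0.0522.
So the probability of at least one match is 1 − 0.0522 = 0.9478.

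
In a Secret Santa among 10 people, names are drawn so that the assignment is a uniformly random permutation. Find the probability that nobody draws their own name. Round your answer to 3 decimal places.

0.368

This is the derangement probability: permutations of 10 with no fixed point.
D(10) = 10! · (1 − 1/1! + 1/2! − ··· + (−1)^10/10!) = 1334961.
P = 1334961/3628800 = 16481/44800 ≈ 0.368.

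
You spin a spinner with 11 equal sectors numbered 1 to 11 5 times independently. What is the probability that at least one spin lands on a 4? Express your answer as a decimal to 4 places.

0.3791

P(no spin lands on a 4) = (10/11)^5 ≈ 0.6209.
P(at least one) = 1 − 0.6209 = 0.3791.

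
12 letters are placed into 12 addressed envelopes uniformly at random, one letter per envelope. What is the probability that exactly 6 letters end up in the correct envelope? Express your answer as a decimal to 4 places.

0.0005

Choose which 6 of the 12 are fixed: C(12,6) = 924 ways.
The remaining 6 must have no fixed point: D(6) = 265.
P = 924·265/479001600 = 53/103680 ≈ 0.0005.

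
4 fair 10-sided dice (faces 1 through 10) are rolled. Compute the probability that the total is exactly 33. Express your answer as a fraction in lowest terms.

3/250

There are 10^4 = 10000 equally likely outcomes.
The number of ordered 4-tuples from {1,…,10} summing to 33 is 120.
P(sum = 33) = 120/10000 = 3/250.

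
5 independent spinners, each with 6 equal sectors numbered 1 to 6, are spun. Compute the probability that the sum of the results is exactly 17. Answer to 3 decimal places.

0.100

There are 6^5 = 7776 equally likely outcomes.
The number of ordered 5-tuples from {1,…,6} summing to 17 is 780.
P(sum = 17) = 780/7776 = 65/648 ≈ 0.100.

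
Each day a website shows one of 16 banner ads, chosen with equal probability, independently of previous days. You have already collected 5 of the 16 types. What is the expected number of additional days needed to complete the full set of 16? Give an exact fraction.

Starting from 5 distinct types, each trial gives a new one with probability (16−i)/16 when i types are held, so the wait for the next new type is 16/(16−i).
E = 16/11 + 16/10 + 16/9 + 16/8 + 16/7 + 16/6 + 16/5 + 16/4 + 16/3 + 16/2 + 16/1 = 167422/3465.

167422/3465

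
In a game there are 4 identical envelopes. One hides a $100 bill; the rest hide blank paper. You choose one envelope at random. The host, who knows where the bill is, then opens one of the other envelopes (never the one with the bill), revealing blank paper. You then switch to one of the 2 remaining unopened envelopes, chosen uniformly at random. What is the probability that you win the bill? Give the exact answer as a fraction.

Your original envelope holds the bill with probability 1/4, so the other 3 collectively hold it with probability 3/4.
The host can always find an empty envelope to open, so this doesn't change that 3/4; it is now spread over the 2 remaining unopened envelopes.
P(win by switching) = (3/4) · (1/2) = 3/8.

3/8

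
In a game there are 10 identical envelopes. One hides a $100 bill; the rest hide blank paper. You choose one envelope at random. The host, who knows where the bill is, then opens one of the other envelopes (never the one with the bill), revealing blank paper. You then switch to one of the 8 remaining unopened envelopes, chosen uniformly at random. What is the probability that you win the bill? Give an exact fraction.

Your original envelope holds the bill with probability 1/10, so the other 9 collectively hold it with probability 9/10.
The host can always find an empty envelope to open, so this doesn't change that 9/10; it is now spread over the 8 remaining unopened envelopes.
P(win by switching) = (9/10) · (1/8) = 9/80.

9/80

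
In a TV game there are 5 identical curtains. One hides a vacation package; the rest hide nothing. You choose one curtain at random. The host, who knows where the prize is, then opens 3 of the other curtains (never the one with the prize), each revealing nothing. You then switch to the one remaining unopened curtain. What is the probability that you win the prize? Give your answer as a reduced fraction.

4/5

Your original curtain holds the prize with probability 1/5, so the other 4 collectively hold it with probability 4/5.
The host can always find 3 empty curtains to open, so the reveals don't change that 4/5; it is now spread over the 1 remaining unopened curtain.
P(win by switching) = (4/5) · (1/1) = 4/5.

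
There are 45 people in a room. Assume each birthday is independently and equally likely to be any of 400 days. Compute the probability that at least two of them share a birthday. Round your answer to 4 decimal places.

0.9236

It's easier to compute the probability that all 45 are distinct.
P(all distinct) = 400/400 · 399/400 · ··· · 356/400 ≈ 0.0764.
So the probability of at least one match is 1 − 0.0764 = 0.9236.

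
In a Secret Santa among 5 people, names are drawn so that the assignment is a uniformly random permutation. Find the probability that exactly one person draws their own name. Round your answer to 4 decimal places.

Choose which one is fixed: C(5,1) = 5 ways.
The remaining 4 must have no fixed point: D(4) = 9.
P = 5·9/120 = 3/8 ≈ 0.3750.

0.3750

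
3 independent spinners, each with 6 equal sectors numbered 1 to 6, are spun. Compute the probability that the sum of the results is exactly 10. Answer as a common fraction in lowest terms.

1/8

There are 6^3 = 216 equally likely outcomes.
The number of ordered 3-tuples from {1,…,6} summing to 10 is 27.
P(sum = 10) = 27/216 = 1/8.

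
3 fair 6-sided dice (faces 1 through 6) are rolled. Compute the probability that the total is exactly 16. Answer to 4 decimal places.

0.0278

There are 6^3 = 216 equally likely outcomes.
The number of ordered 3-tuples from {1,…,6} summing to 16 is 6.
P(sum = 16) = 6/216 = 1/36 ≈ 0.0278.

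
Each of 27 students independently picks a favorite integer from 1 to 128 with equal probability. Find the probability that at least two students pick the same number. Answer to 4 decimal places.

0.9479

It's easier to compute the probability that all 27 are distinct.
P(all distinct) = 128/128 · 127/128 · ··· · 102/128 ≈ 0.0521.
So the probability of at least one match is 1 − 0.0521 = 0.9479.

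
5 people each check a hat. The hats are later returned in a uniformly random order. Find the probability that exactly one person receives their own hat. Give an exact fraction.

3/8

Choose which one is fixed: C(5,1) = 5 ways.
The remaining 4 must have no fixed point: D(4) = 9.
P = 5·9/120 = 3/8.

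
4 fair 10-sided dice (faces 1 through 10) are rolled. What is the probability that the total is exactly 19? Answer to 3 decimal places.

0.059

There are 10^4 = 10000 equally likely outcomes.
The number of ordered 4-tuples from {1,…,10} summing to 19 is 592.
P(sum = 19) = 592/10000 = 37/625 ≈ 0.059.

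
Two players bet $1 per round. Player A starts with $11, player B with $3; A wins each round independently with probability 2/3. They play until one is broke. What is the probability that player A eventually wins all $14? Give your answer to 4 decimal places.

Let r = q/p = (1/3)/(2/3) = 1/2. The recurrence P(i) = p·P(i+1) + q·P(i−1) with P(0)=0, P(14)=1 gives P(i) = (1 − r^i)/(1 − r^14).
P(11) = (1 − (1/2)^11) / (1 − (1/2)^14) = 16376/16383 ≈ 0.9996.

0.9996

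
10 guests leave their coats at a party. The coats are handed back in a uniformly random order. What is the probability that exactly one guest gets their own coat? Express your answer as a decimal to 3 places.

0.368

Choose which one is fixed: C(10,1) = 10 ways.
The remaining 9 must have no fixed point: D(9) = 133496.
P = 10·133496/3628800 = 16687/45360 ≈ 0.368.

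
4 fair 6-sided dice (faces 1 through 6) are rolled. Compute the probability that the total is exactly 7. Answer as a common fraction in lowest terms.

There are 6^4 = 1296 equally likely outcomes.
The number of ordered 4-tuples from {1,…,6} summing to 7 is 20.
P(sum = 7) = 20/1296 = 5/324.

5/324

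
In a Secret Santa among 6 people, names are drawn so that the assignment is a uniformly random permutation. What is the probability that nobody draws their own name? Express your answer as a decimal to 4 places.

0.3681

This is the derangement probability: permutations of 6 with no fixed point.
D(6) = 6! · (1 − 1/1! + 1/2! − ··· + (−1)^6/6!) = 265.
P = 265/720 = 53/144 ≈ 0.3681.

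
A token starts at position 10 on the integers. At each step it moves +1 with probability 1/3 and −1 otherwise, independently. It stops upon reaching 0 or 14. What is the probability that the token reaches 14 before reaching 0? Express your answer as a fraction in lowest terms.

Let r = q/p = (2/3)/(1/3) = 2. The recurrence P(i) = p·P(i+1) + q·P(i−1) with P(0)=0, P(14)=1 gives P(i) = (1 − r^i)/(1 − r^14).
P(10) = (1 − (2)^10) / (1 − (2)^14) = 341/5461.

341/5461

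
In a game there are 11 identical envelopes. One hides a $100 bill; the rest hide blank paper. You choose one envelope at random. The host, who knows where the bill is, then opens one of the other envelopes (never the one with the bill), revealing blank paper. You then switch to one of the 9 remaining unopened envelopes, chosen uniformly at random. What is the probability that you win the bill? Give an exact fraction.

10/99

Your original envelope holds the bill with probability 1/11, so the other 10 collectively hold it with probability 10/11.
The host can always find an empty envelope to open, so this doesn't change that 10/11; it is now spread over the 9 remaining unopened envelopes.
P(win by switching) = (10/11) · (1/9) = 10/99.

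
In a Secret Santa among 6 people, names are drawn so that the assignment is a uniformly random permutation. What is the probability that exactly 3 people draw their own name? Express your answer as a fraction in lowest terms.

1/18

Choose which 3 of the 6 are fixed: C(6,3) = 20 ways.
The remaining 3 must have no fixed point: D(3) = 2.
P = 20·2/720 = 1/18.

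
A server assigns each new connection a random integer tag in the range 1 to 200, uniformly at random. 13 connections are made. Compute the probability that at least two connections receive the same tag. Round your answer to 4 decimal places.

0.3286

It's easier to compute the probability that all 13 are distinct.
P(all distinct) = 200/200 · 199/200 · ··· · 188/200 ≈ 0.6714.
So the probability of at least one match is 1 − 0.6714 = 0.3286.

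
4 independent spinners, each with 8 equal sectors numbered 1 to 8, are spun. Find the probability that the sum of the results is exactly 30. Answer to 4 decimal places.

0.0024

There are 8^4 = 4096 equally likely outcomes.
The number of ordered 4-tuples from {1,…,8} summing to 30 is 10.
P(sum = 30) = 10/4096 = 5/2048 ≈ 0.0024.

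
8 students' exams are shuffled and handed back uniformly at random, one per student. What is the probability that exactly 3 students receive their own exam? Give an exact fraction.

Choose which 3 of the 8 are fixed: C(8,3) = 56 ways.
The remaining 5 must have no fixed point: D(5) = 44.
P = 56·44/40320 = 11/180.

11/180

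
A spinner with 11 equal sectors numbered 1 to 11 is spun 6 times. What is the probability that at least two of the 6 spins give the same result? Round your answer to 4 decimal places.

P(all 6 different) = 11/11 · 10/11 · ··· · 6/11 ≈ 0.1878.
P(at least two equal) = 1 − 0.1878 = 0.8122.

0.8122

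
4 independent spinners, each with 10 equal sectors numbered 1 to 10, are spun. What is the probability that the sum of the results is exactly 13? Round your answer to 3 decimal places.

0.022

There are 10^4 = 10000 equally likely outcomes.
The number of ordered 4-tuples from {1,…,10} summing to 13 is 220.
P(sum = 13) = 220/10000 = 11/500 ≈ 0.022.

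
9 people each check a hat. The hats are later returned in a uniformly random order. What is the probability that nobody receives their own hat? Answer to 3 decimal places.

0.368

This is the derangement probability: permutations of 9 with no fixed point.
D(9) = 9! · (1 − 1/1! + 1/2! − ··· + (−1)^9/9!) = 133496.
P = 133496/362880 = 16687/45360 ≈ 0.368.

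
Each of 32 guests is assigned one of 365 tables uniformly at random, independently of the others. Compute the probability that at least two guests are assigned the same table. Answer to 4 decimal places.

0.7533

It's easier to compute the probability that all 32 are distinct.
P(all distinct) = 365/365 · 364/365 · ··· · 334/365 ≈ 0.2467.
So the probability of at least one match is 1 − 0.2467 = 0.7533.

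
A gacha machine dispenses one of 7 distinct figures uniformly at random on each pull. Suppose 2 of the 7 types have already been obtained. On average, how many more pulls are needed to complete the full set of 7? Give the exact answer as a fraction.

Starting from 2 distinct types, each trial gives a new one with probability (7−i)/7 when i types are held, so the wait for the next new type is 7/(7−i).
E = 7/5 + 7/4 + 7/3 + 7/2 + 7/1 = 959/60.

959/60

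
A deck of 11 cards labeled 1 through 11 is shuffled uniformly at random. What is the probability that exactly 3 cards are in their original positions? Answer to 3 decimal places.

0.061

Choose which 3 of the 11 are fixed: C(11,3) = 165 ways.
The remaining 8 must have no fixed point: D(8) = 14833.
P = 165·14833/39916800 = 2119/34560 ≈ 0.061.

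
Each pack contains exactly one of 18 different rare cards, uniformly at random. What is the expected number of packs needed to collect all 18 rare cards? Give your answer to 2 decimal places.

62.91

After i distinct types are collected, each trial gives a new one with probability (18−i)/18, so the expected wait for the next new type is 18/(18−i).
E = 18/18 + 18/17 + 18/16 + 18/15 + 18/14 + 18/13 + 18/12 + 18/11 + 18/10 + 18/9 + 18/8 + 18/7 + 18/6 + 18/5 + 18/4 + 18/3 + 18/2 + 18/1 = 42822903/680680 ≈ 62.91.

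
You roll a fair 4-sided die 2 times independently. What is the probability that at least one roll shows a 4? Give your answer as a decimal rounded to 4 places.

P(no roll shows a 4) = (3/4)^2 ≈ 0.5625.
P(at least one) = 1 − 0.5625 = 0.4375.

0.4375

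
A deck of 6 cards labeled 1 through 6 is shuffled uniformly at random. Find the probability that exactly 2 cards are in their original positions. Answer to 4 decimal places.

Choose which 2 of the 6 are fixed: C(6,2) = 15 ways.
The remaining 4 must have no fixed point: D(4) = 9.
P = 15·9/720 = 3/16 ≈ 0.1875.

0.1875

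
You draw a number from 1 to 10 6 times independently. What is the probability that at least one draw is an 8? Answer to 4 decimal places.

P(no draw is an 8) = (9/10)^6 ≈ 0.5314.
P(at least one) = 1 − 0.5314 = 0.4686.

0.4686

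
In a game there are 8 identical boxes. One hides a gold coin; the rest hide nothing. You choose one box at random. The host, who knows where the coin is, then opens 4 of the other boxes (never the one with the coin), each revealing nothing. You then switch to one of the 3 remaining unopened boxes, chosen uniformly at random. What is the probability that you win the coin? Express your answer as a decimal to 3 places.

0.292

Your original box holds the coin with probability 1/8, so the other 7 collectively hold it with probability 7/8.
The host can always find 4 empty boxes to open, so the reveals don't change that 7/8; it is now spread over the 3 remaining unopened boxes.
P(win by switching) = (7/8) · (1/3) = 7/24 ≈ 0.292.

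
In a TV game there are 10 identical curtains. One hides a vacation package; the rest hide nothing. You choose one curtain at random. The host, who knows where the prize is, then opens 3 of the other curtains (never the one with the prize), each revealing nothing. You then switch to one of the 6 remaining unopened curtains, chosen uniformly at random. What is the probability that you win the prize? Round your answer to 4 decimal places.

0.1500

Your original curtain holds the prize with probability 1/10, so the other 9 collectively hold it with probability 9/10.
The host can always find 3 empty curtains to open, so the reveals don't change that 9/10; it is now spread over the 6 remaining unopened curtains.
P(win by switching) = (9/10) · (1/6) = 3/20 ≈ 0.1500.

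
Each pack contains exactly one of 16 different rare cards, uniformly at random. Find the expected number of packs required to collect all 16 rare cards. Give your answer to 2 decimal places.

54.09

After i distinct types are collected, each trial gives a new one with probability (16−i)/16, so the expected wait for the next new type is 16/(16−i).
E = 16/16 + 16/15 + 16/14 + 16/13 + 16/12 + 16/11 + 16/10 + 16/9 + 16/8 + 16/7 + 16/6 + 16/5 + 16/4 + 16/3 + 16/2 + 16/1 = 2436559/45045 ≈ 54.09.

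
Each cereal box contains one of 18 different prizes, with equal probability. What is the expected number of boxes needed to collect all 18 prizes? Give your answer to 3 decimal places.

After i distinct types are collected, each trial gives a new one with probability (18−i)/18, so the expected wait for the next new type is 18/(18−i).
E = 18/18 + 18/17 + 18/16 + 18/15 + 18/14 + 18/13 + 18/12 + 18/11 + 18/10 + 18/9 + 18/8 + 18/7 + 18/6 + 18/5 + 18/4 + 18/3 + 18/2 + 18/1 = 42822903/680680 ≈ 62.912.

62.912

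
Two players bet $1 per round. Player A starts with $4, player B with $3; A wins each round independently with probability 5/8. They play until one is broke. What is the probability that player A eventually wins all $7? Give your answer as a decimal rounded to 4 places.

Let r = q/p = (3/8)/(5/8) = 3/5. The recurrence P(i) = p·P(i+1) + q·P(i−1) with P(0)=0, P(7)=1 gives P(i) = (1 − r^i)/(1 − r^7).
P(4) = (1 − (3/5)^4) / (1 − (3/5)^7) = 34000/37969 ≈ 0.8955.

0.8955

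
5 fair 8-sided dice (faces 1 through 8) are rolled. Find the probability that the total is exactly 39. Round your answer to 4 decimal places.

There are 8^5 = 32768 equally likely outcomes.
The number of ordered 5-tuples from {1,…,8} summing to 39 is 5.
P(sum = 39) = 5/32768 ≈ 0.0002.

0.0002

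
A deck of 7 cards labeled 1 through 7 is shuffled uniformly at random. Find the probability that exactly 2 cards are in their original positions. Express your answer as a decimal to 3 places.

0.183

Choose which 2 of the 7 are fixed: C(7,2) = 21 ways.
The remaining 5 must have no fixed point: D(5) = 44.
P = 21·44/5040 = 11/60 ≈ 0.183.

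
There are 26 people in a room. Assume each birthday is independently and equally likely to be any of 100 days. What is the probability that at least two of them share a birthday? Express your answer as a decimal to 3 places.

0.972

It's easier to compute the probability that all 26 are distinct.
P(all distinct) = 100/100 · 99/100 · ··· · 75/100 ≈ 0.028.
So the probability of at least one match is 1 − 0.028 = 0.972.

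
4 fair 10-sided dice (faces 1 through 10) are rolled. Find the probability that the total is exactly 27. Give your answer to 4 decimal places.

0.0480

There are 10^4 = 10000 equally likely outcomes.
The number of ordered 4-tuples from {1,…,10} summing to 27 is 480.
P(sum = 27) = 480/10000 = 6/125 ≈ 0.0480.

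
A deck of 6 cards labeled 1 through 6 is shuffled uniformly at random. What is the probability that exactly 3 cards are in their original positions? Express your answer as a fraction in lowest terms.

Choose which 3 of the 6 are fixed: C(6,3) = 20 ways.
The remaining 3 must have no fixed point: D(3) = 2.
P = 20·2/720 = 1/18.

1/18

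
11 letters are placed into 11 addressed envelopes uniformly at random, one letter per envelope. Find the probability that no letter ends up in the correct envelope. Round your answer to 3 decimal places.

0.368

This is the derangement probability: permutations of 11 with no fixed point.
D(11) = 11! · (1 − 1/1! + 1/2! − ··· + (−1)^11/11!) = 14684570.
P = 14684570/39916800 = 1468457/3991680 ≈ 0.368.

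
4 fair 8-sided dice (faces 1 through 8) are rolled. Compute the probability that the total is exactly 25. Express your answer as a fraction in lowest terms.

15/512

There are 8^4 = 4096 equally likely outcomes.
The number of ordered 4-tuples from {1,…,8} summing to 25 is 120.
P(sum = 25) = 120/4096 = 15/512.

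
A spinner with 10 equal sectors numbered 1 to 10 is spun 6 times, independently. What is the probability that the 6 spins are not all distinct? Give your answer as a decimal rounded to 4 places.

0.8488

P(all 6 different) = 10/10 · 9/10 · ··· · 5/10 ≈ 0.1512.
P(at least two equal) = 1 − 0.1512 = 0.8488.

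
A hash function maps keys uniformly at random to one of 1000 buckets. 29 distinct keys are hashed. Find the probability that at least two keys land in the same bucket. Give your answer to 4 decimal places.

It's easier to compute the probability that all 29 are distinct.
P(all distinct) = 1000/1000 · 999/1000 · ··· · 972/1000 ≈ 0.6637.
So the probability of at least one match is 1 − 0.6637 = 0.3363.

0.3363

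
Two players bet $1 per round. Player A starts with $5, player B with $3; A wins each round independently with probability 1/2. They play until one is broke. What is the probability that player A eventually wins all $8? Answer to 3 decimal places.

With a fair step, P(i) = ½P(i−1) + ½P(i+1) with P(0)=0, P(8)=1 has the linear solution P(i) = i/8.
P(5) = 5/8 ≈ 0.625.

0.625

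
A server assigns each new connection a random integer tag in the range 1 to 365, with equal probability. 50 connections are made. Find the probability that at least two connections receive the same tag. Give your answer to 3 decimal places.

0.970

It's easier to compute the probability that all 50 are distinct.
P(all distinct) = 365/365 · 364/365 · ··· · 316/365 ≈ 0.030.
So the probability of at least one match is 1 − 0.030 = 0.970.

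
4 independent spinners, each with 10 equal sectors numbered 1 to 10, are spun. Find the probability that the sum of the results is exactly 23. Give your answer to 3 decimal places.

There are 10^4 = 10000 equally likely outcomes.
The number of ordered 4-tuples from {1,…,10} summing to 23 is 660.
P(sum = 23) = 660/10000 = 33/500 ≈ 0.066.

0.066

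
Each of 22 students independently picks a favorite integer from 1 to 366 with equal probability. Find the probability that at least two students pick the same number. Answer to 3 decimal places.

It's easier to compute the probability that all 22 are distinct.
P(all distinct) = 366/366 · 365/366 · ··· · 345/366 ≈ 0.525.
So the probability of at least one match is 1 − 0.525 = 0.475.

0.475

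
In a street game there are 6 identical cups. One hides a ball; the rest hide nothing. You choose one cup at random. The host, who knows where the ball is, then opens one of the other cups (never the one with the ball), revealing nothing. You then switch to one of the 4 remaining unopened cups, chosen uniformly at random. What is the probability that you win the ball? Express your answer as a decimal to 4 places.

Your original cup holds the ball with probability 1/6, so the other 5 collectively hold it with probability 5/6.
The host can always find an empty cup to open, so this doesn't change that 5/6; it is now spread over the 4 remaining unopened cups.
P(win by switching) = (5/6) · (1/4) = 5/24 ≈ 0.2083.

0.2083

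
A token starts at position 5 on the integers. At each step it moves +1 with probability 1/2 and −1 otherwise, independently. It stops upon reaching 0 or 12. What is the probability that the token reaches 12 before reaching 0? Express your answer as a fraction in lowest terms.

5/12

With a fair step, P(i) = ½P(i−1) + ½P(i+1) with P(0)=0, P(12)=1 has the linear solution P(i) = i/12.
P(5) = 5/12.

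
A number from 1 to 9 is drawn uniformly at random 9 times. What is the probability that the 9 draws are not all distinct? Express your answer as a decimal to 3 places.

P(all 9 different) = 9/9 · 8/9 · ··· · 1/9 ≈ 0.001.
P(at least two equal) = 1 − 0.001 = 0.999.

0.999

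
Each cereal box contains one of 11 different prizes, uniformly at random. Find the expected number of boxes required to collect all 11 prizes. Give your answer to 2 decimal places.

33.22

After i distinct types are collected, each trial gives a new one with probability (11−i)/11, so the expected wait for the next new type is 11/(11−i).
E = 11/11 + 11/10 + 11/9 + 11/8 + 11/7 + 11/6 + 11/5 + 11/4 + 11/3 + 11/2 + 11/1 = 83711/2520 ≈ 33.22.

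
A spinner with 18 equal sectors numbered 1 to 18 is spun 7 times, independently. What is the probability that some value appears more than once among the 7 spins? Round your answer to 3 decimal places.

0.738

P(all 7 different) = 18/18 · 17/18 · ··· · 12/18 ≈ 0.262.
P(at least two equal) = 1 − 0.262 = 0.738.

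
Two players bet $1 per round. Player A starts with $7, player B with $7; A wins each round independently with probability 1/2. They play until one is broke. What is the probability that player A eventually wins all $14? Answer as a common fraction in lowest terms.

With a fair step, P(i) = ½P(i−1) + ½P(i+1) with P(0)=0, P(14)=1 has the linear solution P(i) = i/14.
P(7) = 7/14 = 1/2.

1/2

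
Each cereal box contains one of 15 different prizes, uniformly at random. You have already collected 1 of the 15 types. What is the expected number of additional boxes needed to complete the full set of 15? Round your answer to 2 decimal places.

48.77

Starting from 1 distinct type, each trial gives a new one with probability (15−i)/15 when i types are held, so the wait for the next new type is 15/(15−i).
E = 15/14 + 15/13 + 15/12 + 15/11 + 15/10 + 15/9 + 15/8 + 15/7 + 15/6 + 15/5 + 15/4 + 15/3 + 15/2 + 15/1 = 1171733/24024 ≈ 48.77.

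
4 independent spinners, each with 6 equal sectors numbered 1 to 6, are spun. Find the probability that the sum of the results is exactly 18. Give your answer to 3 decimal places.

0.062

There are 6^4 = 1296 equally likely outcomes.
The number of ordered 4-tuples from {1,…,6} summing to 18 is 80.
P(sum = 18) = 80/1296 = 5/81 ≈ 0.062.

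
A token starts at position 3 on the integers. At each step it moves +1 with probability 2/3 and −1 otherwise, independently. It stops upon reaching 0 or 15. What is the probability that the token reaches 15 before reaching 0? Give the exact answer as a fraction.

Let r = q/p = (1/3)/(2/3) = 1/2. The recurrence P(i) = p·P(i+1) + q·P(i−1) with P(0)=0, P(15)=1 gives P(i) = (1 − r^i)/(1 − r^15).
P(3) = (1 − (1/2)^3) / (1 − (1/2)^15) = 4096/4681.

4096/4681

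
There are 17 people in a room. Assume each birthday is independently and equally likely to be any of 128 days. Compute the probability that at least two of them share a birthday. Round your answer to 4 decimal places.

It's easier to compute the probability that all 17 are distinct.
P(all distinct) = 128/128 · 127/128 · ··· · 112/128 ≈ 0.3291.
So the probability of at least one match is 1 − 0.3291 = 0.6709.

0.6709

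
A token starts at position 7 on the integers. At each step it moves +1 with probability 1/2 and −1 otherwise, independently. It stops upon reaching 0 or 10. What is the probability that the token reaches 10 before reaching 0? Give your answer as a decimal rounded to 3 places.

With a fair step, P(i) = ½P(i−1) + ½P(i+1) with P(0)=0, P(10)=1 has the linear solution P(i) = i/10.
P(7) = 7/10 ≈ 0.700.

0.700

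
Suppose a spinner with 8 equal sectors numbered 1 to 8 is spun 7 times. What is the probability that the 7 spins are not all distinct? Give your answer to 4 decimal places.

P(all 7 different) = 8/8 · 7/8 · ··· · 2/8 ≈ 0.0192.
P(at least two equal) = 1 − 0.0192 = 0.9808.

0.9808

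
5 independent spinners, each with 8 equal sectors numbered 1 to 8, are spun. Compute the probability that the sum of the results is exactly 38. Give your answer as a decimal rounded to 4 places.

0.0005

There are 8^5 = 32768 equally likely outcomes.
The number of ordered 5-tuples from {1,…,8} summing to 38 is 15.
P(sum = 38) = 15/32768 ≈ 0.0005.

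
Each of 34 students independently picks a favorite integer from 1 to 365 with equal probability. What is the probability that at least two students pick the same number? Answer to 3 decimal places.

0.795

It's easier to compute the probability that all 34 are distinct.
P(all distinct) = 365/365 · 364/365 · ··· · 332/365 ≈ 0.205.
So the probability of at least one match is 1 − 0.205 = 0.795.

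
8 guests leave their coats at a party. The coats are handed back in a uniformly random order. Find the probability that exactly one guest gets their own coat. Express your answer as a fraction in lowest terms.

103/280

Choose which one is fixed: C(8,1) = 8 ways.
The remaining 7 must have no fixed point: D(7) = 1854.
P = 8·1854/40320 = 103/280.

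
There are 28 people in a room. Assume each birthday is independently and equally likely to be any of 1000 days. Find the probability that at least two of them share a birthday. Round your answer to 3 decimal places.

It's easier to compute the probability that all 28 are distinct.
P(all distinct) = 1000/1000 · 999/1000 · ··· · 973/1000 ≈ 0.683.
So the probability of at least one match is 1 − 0.683 = 0.317.

0.317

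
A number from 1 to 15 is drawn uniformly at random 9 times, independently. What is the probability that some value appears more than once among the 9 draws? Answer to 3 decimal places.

0.953

P(all 9 different) = 15/15 · 14/15 · ··· · 7/15 ≈ 0.047.
P(at least two equal) = 1 − 0.047 = 0.953.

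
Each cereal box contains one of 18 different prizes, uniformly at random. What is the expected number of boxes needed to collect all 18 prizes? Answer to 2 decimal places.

62.91

After i distinct types are collected, each trial gives a new one with probability (18−i)/18, so the expected wait for the next new type is 18/(18−i).
E = 18/18 + 18/17 + 18/16 + 18/15 + 18/14 + 18/13 + 18/12 + 18/11 + 18/10 + 18/9 + 18/8 + 18/7 + 18/6 + 18/5 + 18/4 + 18/3 + 18/2 + 18/1 = 42822903/680680 ≈ 62.91.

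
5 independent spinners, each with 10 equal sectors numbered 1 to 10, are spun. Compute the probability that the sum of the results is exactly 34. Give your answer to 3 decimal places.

There are 10^5 = 100000 equally likely outcomes.
The number of ordered 5-tuples from {1,…,10} summing to 34 is 3795.
P(sum = 34) = 3795/100000 = 759/20000 ≈ 0.038.

0.038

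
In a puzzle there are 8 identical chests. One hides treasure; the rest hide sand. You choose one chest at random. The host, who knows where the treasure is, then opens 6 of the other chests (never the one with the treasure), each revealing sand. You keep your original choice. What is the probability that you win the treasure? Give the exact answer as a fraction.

1/8

The host can always open 6 empty chests regardless of your choice, so the reveals give no information about your original chest.
P(win by staying) = 1/8.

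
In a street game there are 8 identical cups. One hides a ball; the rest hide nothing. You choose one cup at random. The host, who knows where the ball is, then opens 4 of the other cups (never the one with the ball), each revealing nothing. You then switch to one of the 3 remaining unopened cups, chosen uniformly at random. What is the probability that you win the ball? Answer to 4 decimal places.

0.2917

Your original cup holds the ball with probability 1/8, so the other 7 collectively hold it with probability 7/8.
The host can always find 4 empty cups to open, so the reveals don't change that 7/8; it is now spread over the 3 remaining unopened cups.
P(win by switching) = (7/8) · (1/3) = 7/24 ≈ 0.2917.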